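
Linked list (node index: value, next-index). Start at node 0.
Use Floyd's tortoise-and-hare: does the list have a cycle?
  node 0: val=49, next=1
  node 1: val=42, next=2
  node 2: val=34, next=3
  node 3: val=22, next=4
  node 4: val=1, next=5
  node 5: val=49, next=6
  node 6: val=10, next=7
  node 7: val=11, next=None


Floyd's tortoise (slow, +1) and hare (fast, +2):
  init: slow=0, fast=0
  step 1: slow=1, fast=2
  step 2: slow=2, fast=4
  step 3: slow=3, fast=6
  step 4: fast 6->7->None, no cycle

Cycle: no


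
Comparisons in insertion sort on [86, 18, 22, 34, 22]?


Algorithm: insertion sort
Input: [86, 18, 22, 34, 22]
Sorted: [18, 22, 22, 34, 86]

8


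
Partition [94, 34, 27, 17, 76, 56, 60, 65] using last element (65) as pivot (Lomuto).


Pivot: 65
  34 <= 65: swap -> [34, 94, 27, 17, 76, 56, 60, 65]
  27 <= 65: swap -> [34, 27, 94, 17, 76, 56, 60, 65]
  17 <= 65: swap -> [34, 27, 17, 94, 76, 56, 60, 65]
  56 <= 65: swap -> [34, 27, 17, 56, 76, 94, 60, 65]
  60 <= 65: swap -> [34, 27, 17, 56, 60, 94, 76, 65]
Place pivot at 5: [34, 27, 17, 56, 60, 65, 76, 94]

Partitioned: [34, 27, 17, 56, 60, 65, 76, 94]


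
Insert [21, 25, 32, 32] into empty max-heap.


Insert 21: [21]
Insert 25: [25, 21]
Insert 32: [32, 21, 25]
Insert 32: [32, 32, 25, 21]

Final heap: [32, 32, 25, 21]


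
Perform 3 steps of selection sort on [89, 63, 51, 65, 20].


Initial: [89, 63, 51, 65, 20]
Step 1: min=20 at 4
  Swap: [20, 63, 51, 65, 89]
Step 2: min=51 at 2
  Swap: [20, 51, 63, 65, 89]
Step 3: min=63 at 2
  Swap: [20, 51, 63, 65, 89]

After 3 steps: [20, 51, 63, 65, 89]


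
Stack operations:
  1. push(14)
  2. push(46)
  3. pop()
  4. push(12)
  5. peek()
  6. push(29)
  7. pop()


push(14) -> [14]
push(46) -> [14, 46]
pop()->46, [14]
push(12) -> [14, 12]
peek()->12
push(29) -> [14, 12, 29]
pop()->29, [14, 12]

Final stack: [14, 12]


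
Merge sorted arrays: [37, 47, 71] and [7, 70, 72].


Take 7 from B
Take 37 from A
Take 47 from A
Take 70 from B
Take 71 from A

Merged: [7, 37, 47, 70, 71, 72]


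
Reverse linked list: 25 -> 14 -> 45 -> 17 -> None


Step 1: curr=25, set curr.next=prev(None) | reversed so far: 25
Step 2: curr=14, set curr.next=prev(25) | reversed so far: 14 -> 25
Step 3: curr=45, set curr.next=prev(14) | reversed so far: 45 -> 14 -> 25
Step 4: curr=17, set curr.next=prev(45) | reversed so far: 17 -> 45 -> 14 -> 25

17 -> 45 -> 14 -> 25 -> None


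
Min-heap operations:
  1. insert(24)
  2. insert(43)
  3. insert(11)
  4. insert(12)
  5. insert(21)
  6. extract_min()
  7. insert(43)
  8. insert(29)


insert(24) -> [24]
insert(43) -> [24, 43]
insert(11) -> [11, 43, 24]
insert(12) -> [11, 12, 24, 43]
insert(21) -> [11, 12, 24, 43, 21]
extract_min()->11, [12, 21, 24, 43]
insert(43) -> [12, 21, 24, 43, 43]
insert(29) -> [12, 21, 24, 43, 43, 29]

Final heap: [12, 21, 24, 43, 43, 29]


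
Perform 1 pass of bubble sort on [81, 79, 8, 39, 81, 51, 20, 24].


Initial: [81, 79, 8, 39, 81, 51, 20, 24]
Pass 1: [79, 8, 39, 81, 51, 20, 24, 81] (6 swaps)

After 1 pass: [79, 8, 39, 81, 51, 20, 24, 81]


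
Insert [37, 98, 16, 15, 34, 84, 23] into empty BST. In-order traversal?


Insert 37: root
Insert 98: R from 37
Insert 16: L from 37
Insert 15: L from 37 -> L from 16
Insert 34: L from 37 -> R from 16
Insert 84: R from 37 -> L from 98
Insert 23: L from 37 -> R from 16 -> L from 34

In-order: [15, 16, 23, 34, 37, 84, 98]


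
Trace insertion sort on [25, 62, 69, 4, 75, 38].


Initial: [25, 62, 69, 4, 75, 38]
Insert 62: [25, 62, 69, 4, 75, 38]
Insert 69: [25, 62, 69, 4, 75, 38]
Insert 4: [4, 25, 62, 69, 75, 38]
Insert 75: [4, 25, 62, 69, 75, 38]
Insert 38: [4, 25, 38, 62, 69, 75]

Sorted: [4, 25, 38, 62, 69, 75]


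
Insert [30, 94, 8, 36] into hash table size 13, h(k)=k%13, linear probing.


Insert 30: h=4 -> slot 4
Insert 94: h=3 -> slot 3
Insert 8: h=8 -> slot 8
Insert 36: h=10 -> slot 10

Table: [None, None, None, 94, 30, None, None, None, 8, None, 36, None, None]


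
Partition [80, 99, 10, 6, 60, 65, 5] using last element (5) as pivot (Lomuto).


Pivot: 5
Place pivot at 0: [5, 99, 10, 6, 60, 65, 80]

Partitioned: [5, 99, 10, 6, 60, 65, 80]


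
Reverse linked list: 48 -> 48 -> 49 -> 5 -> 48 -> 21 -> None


Step 1: curr=48, set curr.next=prev(None) | reversed so far: 48
Step 2: curr=48, set curr.next=prev(48) | reversed so far: 48 -> 48
Step 3: curr=49, set curr.next=prev(48) | reversed so far: 49 -> 48 -> 48
Step 4: curr=5, set curr.next=prev(49) | reversed so far: 5 -> 49 -> 48 -> 48
Step 5: curr=48, set curr.next=prev(5) | reversed so far: 48 -> 5 -> 49 -> 48 -> 48
Step 6: curr=21, set curr.next=prev(48) | reversed so far: 21 -> 48 -> 5 -> 49 -> 48 -> 48

21 -> 48 -> 5 -> 49 -> 48 -> 48 -> None


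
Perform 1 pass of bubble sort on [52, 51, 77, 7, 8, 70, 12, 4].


Initial: [52, 51, 77, 7, 8, 70, 12, 4]
Pass 1: [51, 52, 7, 8, 70, 12, 4, 77] (6 swaps)

After 1 pass: [51, 52, 7, 8, 70, 12, 4, 77]


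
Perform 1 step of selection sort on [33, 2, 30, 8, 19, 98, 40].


Initial: [33, 2, 30, 8, 19, 98, 40]
Step 1: min=2 at 1
  Swap: [2, 33, 30, 8, 19, 98, 40]

After 1 step: [2, 33, 30, 8, 19, 98, 40]


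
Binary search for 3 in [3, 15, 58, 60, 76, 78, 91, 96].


Step 1: lo=0, hi=7, mid=3, val=60
Step 2: lo=0, hi=2, mid=1, val=15
Step 3: lo=0, hi=0, mid=0, val=3

Found at index 0


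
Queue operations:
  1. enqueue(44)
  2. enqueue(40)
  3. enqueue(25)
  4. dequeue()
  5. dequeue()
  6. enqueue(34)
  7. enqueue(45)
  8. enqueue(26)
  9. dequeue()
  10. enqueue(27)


enqueue(44) -> [44]
enqueue(40) -> [44, 40]
enqueue(25) -> [44, 40, 25]
dequeue()->44, [40, 25]
dequeue()->40, [25]
enqueue(34) -> [25, 34]
enqueue(45) -> [25, 34, 45]
enqueue(26) -> [25, 34, 45, 26]
dequeue()->25, [34, 45, 26]
enqueue(27) -> [34, 45, 26, 27]

Final queue: [34, 45, 26, 27]


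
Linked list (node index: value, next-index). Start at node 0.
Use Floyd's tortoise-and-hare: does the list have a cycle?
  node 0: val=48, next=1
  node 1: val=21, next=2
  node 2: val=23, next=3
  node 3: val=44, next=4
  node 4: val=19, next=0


Floyd's tortoise (slow, +1) and hare (fast, +2):
  init: slow=0, fast=0
  step 1: slow=1, fast=2
  step 2: slow=2, fast=4
  step 3: slow=3, fast=1
  step 4: slow=4, fast=3
  step 5: slow=0, fast=0
  slow == fast at node 0: cycle detected

Cycle: yes


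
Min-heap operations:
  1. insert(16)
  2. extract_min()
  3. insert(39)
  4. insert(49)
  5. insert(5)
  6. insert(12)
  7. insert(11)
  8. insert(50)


insert(16) -> [16]
extract_min()->16, []
insert(39) -> [39]
insert(49) -> [39, 49]
insert(5) -> [5, 49, 39]
insert(12) -> [5, 12, 39, 49]
insert(11) -> [5, 11, 39, 49, 12]
insert(50) -> [5, 11, 39, 49, 12, 50]

Final heap: [5, 11, 39, 49, 12, 50]


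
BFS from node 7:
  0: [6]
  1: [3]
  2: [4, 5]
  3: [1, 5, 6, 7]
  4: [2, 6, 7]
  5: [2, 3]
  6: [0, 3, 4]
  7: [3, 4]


Visit 7, enqueue [3, 4]
Visit 3, enqueue [1, 5, 6]
Visit 4, enqueue [2]
Visit 1, enqueue []
Visit 5, enqueue []
Visit 6, enqueue [0]
Visit 2, enqueue []
Visit 0, enqueue []

BFS order: [7, 3, 4, 1, 5, 6, 2, 0]


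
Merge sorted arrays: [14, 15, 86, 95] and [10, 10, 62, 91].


Take 10 from B
Take 10 from B
Take 14 from A
Take 15 from A
Take 62 from B
Take 86 from A
Take 91 from B

Merged: [10, 10, 14, 15, 62, 86, 91, 95]


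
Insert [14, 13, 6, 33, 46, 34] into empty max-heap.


Insert 14: [14]
Insert 13: [14, 13]
Insert 6: [14, 13, 6]
Insert 33: [33, 14, 6, 13]
Insert 46: [46, 33, 6, 13, 14]
Insert 34: [46, 33, 34, 13, 14, 6]

Final heap: [46, 33, 34, 13, 14, 6]


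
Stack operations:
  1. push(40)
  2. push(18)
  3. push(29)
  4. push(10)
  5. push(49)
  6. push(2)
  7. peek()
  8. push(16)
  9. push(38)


push(40) -> [40]
push(18) -> [40, 18]
push(29) -> [40, 18, 29]
push(10) -> [40, 18, 29, 10]
push(49) -> [40, 18, 29, 10, 49]
push(2) -> [40, 18, 29, 10, 49, 2]
peek()->2
push(16) -> [40, 18, 29, 10, 49, 2, 16]
push(38) -> [40, 18, 29, 10, 49, 2, 16, 38]

Final stack: [40, 18, 29, 10, 49, 2, 16, 38]


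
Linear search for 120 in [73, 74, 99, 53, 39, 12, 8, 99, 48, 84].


i=0: 73!=120
i=1: 74!=120
i=2: 99!=120
i=3: 53!=120
i=4: 39!=120
i=5: 12!=120
i=6: 8!=120
i=7: 99!=120
i=8: 48!=120
i=9: 84!=120

Not found, 10 comps


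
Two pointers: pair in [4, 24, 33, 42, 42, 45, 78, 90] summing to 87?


lo=0(4)+hi=7(90)=94
lo=0(4)+hi=6(78)=82
lo=1(24)+hi=6(78)=102
lo=1(24)+hi=5(45)=69
lo=2(33)+hi=5(45)=78
lo=3(42)+hi=5(45)=87

Yes: 42+45=87


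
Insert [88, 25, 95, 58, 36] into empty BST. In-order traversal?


Insert 88: root
Insert 25: L from 88
Insert 95: R from 88
Insert 58: L from 88 -> R from 25
Insert 36: L from 88 -> R from 25 -> L from 58

In-order: [25, 36, 58, 88, 95]


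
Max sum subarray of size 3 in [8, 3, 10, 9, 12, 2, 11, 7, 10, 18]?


[0:3]: 21
[1:4]: 22
[2:5]: 31
[3:6]: 23
[4:7]: 25
[5:8]: 20
[6:9]: 28
[7:10]: 35

Max: 35 at [7:10]


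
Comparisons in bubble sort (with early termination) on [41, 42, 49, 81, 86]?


Algorithm: bubble sort (with early termination)
Input: [41, 42, 49, 81, 86]
Sorted: [41, 42, 49, 81, 86]

4


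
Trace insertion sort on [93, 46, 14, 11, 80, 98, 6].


Initial: [93, 46, 14, 11, 80, 98, 6]
Insert 46: [46, 93, 14, 11, 80, 98, 6]
Insert 14: [14, 46, 93, 11, 80, 98, 6]
Insert 11: [11, 14, 46, 93, 80, 98, 6]
Insert 80: [11, 14, 46, 80, 93, 98, 6]
Insert 98: [11, 14, 46, 80, 93, 98, 6]
Insert 6: [6, 11, 14, 46, 80, 93, 98]

Sorted: [6, 11, 14, 46, 80, 93, 98]


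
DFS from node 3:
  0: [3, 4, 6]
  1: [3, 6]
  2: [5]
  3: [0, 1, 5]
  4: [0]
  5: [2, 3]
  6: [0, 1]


Visit 3, push [5, 1, 0]
Visit 0, push [6, 4]
Visit 4, push []
Visit 6, push [1]
Visit 1, push []
Visit 5, push [2]
Visit 2, push []

DFS order: [3, 0, 4, 6, 1, 5, 2]


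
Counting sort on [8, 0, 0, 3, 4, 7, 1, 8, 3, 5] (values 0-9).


Input: [8, 0, 0, 3, 4, 7, 1, 8, 3, 5]
Counts: [2, 1, 0, 2, 1, 1, 0, 1, 2, 0]

Sorted: [0, 0, 1, 3, 3, 4, 5, 7, 8, 8]


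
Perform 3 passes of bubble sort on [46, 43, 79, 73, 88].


Initial: [46, 43, 79, 73, 88]
Pass 1: [43, 46, 73, 79, 88] (2 swaps)
Pass 2: [43, 46, 73, 79, 88] (0 swaps)
Pass 3: [43, 46, 73, 79, 88] (0 swaps)

After 3 passes: [43, 46, 73, 79, 88]


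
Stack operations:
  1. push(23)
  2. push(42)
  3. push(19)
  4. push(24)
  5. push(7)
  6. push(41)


push(23) -> [23]
push(42) -> [23, 42]
push(19) -> [23, 42, 19]
push(24) -> [23, 42, 19, 24]
push(7) -> [23, 42, 19, 24, 7]
push(41) -> [23, 42, 19, 24, 7, 41]

Final stack: [23, 42, 19, 24, 7, 41]


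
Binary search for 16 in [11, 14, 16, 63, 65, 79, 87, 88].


Step 1: lo=0, hi=7, mid=3, val=63
Step 2: lo=0, hi=2, mid=1, val=14
Step 3: lo=2, hi=2, mid=2, val=16

Found at index 2


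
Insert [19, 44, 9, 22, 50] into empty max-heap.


Insert 19: [19]
Insert 44: [44, 19]
Insert 9: [44, 19, 9]
Insert 22: [44, 22, 9, 19]
Insert 50: [50, 44, 9, 19, 22]

Final heap: [50, 44, 9, 19, 22]


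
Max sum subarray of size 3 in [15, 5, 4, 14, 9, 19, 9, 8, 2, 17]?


[0:3]: 24
[1:4]: 23
[2:5]: 27
[3:6]: 42
[4:7]: 37
[5:8]: 36
[6:9]: 19
[7:10]: 27

Max: 42 at [3:6]


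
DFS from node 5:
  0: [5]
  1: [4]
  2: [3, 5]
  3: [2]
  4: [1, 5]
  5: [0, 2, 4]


Visit 5, push [4, 2, 0]
Visit 0, push []
Visit 2, push [3]
Visit 3, push []
Visit 4, push [1]
Visit 1, push []

DFS order: [5, 0, 2, 3, 4, 1]


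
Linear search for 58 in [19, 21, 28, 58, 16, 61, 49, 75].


i=0: 19!=58
i=1: 21!=58
i=2: 28!=58
i=3: 58==58 found!

Found at 3, 4 comps


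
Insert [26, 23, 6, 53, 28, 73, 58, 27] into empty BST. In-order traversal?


Insert 26: root
Insert 23: L from 26
Insert 6: L from 26 -> L from 23
Insert 53: R from 26
Insert 28: R from 26 -> L from 53
Insert 73: R from 26 -> R from 53
Insert 58: R from 26 -> R from 53 -> L from 73
Insert 27: R from 26 -> L from 53 -> L from 28

In-order: [6, 23, 26, 27, 28, 53, 58, 73]


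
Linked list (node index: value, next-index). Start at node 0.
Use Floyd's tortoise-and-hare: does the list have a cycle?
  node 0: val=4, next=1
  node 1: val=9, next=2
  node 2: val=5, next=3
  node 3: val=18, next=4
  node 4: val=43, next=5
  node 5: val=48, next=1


Floyd's tortoise (slow, +1) and hare (fast, +2):
  init: slow=0, fast=0
  step 1: slow=1, fast=2
  step 2: slow=2, fast=4
  step 3: slow=3, fast=1
  step 4: slow=4, fast=3
  step 5: slow=5, fast=5
  slow == fast at node 5: cycle detected

Cycle: yes


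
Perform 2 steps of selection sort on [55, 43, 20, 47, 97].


Initial: [55, 43, 20, 47, 97]
Step 1: min=20 at 2
  Swap: [20, 43, 55, 47, 97]
Step 2: min=43 at 1
  Swap: [20, 43, 55, 47, 97]

After 2 steps: [20, 43, 55, 47, 97]


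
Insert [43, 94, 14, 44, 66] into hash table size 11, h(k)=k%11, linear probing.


Insert 43: h=10 -> slot 10
Insert 94: h=6 -> slot 6
Insert 14: h=3 -> slot 3
Insert 44: h=0 -> slot 0
Insert 66: h=0, 1 probes -> slot 1

Table: [44, 66, None, 14, None, None, 94, None, None, None, 43]


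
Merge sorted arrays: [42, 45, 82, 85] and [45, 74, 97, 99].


Take 42 from A
Take 45 from A
Take 45 from B
Take 74 from B
Take 82 from A
Take 85 from A

Merged: [42, 45, 45, 74, 82, 85, 97, 99]


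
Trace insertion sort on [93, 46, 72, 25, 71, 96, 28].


Initial: [93, 46, 72, 25, 71, 96, 28]
Insert 46: [46, 93, 72, 25, 71, 96, 28]
Insert 72: [46, 72, 93, 25, 71, 96, 28]
Insert 25: [25, 46, 72, 93, 71, 96, 28]
Insert 71: [25, 46, 71, 72, 93, 96, 28]
Insert 96: [25, 46, 71, 72, 93, 96, 28]
Insert 28: [25, 28, 46, 71, 72, 93, 96]

Sorted: [25, 28, 46, 71, 72, 93, 96]


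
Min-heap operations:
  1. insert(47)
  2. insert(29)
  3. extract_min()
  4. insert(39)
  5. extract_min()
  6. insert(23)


insert(47) -> [47]
insert(29) -> [29, 47]
extract_min()->29, [47]
insert(39) -> [39, 47]
extract_min()->39, [47]
insert(23) -> [23, 47]

Final heap: [23, 47]


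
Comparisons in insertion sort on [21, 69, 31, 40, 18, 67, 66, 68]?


Algorithm: insertion sort
Input: [21, 69, 31, 40, 18, 67, 66, 68]
Sorted: [18, 21, 31, 40, 66, 67, 68, 69]

16


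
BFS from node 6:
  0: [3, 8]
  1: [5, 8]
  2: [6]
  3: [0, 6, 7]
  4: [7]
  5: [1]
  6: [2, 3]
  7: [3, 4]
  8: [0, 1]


Visit 6, enqueue [2, 3]
Visit 2, enqueue []
Visit 3, enqueue [0, 7]
Visit 0, enqueue [8]
Visit 7, enqueue [4]
Visit 8, enqueue [1]
Visit 4, enqueue []
Visit 1, enqueue [5]
Visit 5, enqueue []

BFS order: [6, 2, 3, 0, 7, 8, 4, 1, 5]


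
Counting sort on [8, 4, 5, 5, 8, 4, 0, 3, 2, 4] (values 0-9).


Input: [8, 4, 5, 5, 8, 4, 0, 3, 2, 4]
Counts: [1, 0, 1, 1, 3, 2, 0, 0, 2, 0]

Sorted: [0, 2, 3, 4, 4, 4, 5, 5, 8, 8]


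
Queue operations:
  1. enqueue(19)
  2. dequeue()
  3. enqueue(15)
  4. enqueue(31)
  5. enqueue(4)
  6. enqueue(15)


enqueue(19) -> [19]
dequeue()->19, []
enqueue(15) -> [15]
enqueue(31) -> [15, 31]
enqueue(4) -> [15, 31, 4]
enqueue(15) -> [15, 31, 4, 15]

Final queue: [15, 31, 4, 15]


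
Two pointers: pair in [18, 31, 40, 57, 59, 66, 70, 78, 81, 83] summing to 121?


lo=0(18)+hi=9(83)=101
lo=1(31)+hi=9(83)=114
lo=2(40)+hi=9(83)=123
lo=2(40)+hi=8(81)=121

Yes: 40+81=121


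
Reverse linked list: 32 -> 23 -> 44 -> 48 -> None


Step 1: curr=32, set curr.next=prev(None) | reversed so far: 32
Step 2: curr=23, set curr.next=prev(32) | reversed so far: 23 -> 32
Step 3: curr=44, set curr.next=prev(23) | reversed so far: 44 -> 23 -> 32
Step 4: curr=48, set curr.next=prev(44) | reversed so far: 48 -> 44 -> 23 -> 32

48 -> 44 -> 23 -> 32 -> None


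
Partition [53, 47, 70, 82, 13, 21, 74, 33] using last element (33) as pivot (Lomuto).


Pivot: 33
  13 <= 33: swap -> [13, 47, 70, 82, 53, 21, 74, 33]
  21 <= 33: swap -> [13, 21, 70, 82, 53, 47, 74, 33]
Place pivot at 2: [13, 21, 33, 82, 53, 47, 74, 70]

Partitioned: [13, 21, 33, 82, 53, 47, 74, 70]


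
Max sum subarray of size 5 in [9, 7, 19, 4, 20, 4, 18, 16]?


[0:5]: 59
[1:6]: 54
[2:7]: 65
[3:8]: 62

Max: 65 at [2:7]


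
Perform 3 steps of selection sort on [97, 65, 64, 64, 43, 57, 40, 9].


Initial: [97, 65, 64, 64, 43, 57, 40, 9]
Step 1: min=9 at 7
  Swap: [9, 65, 64, 64, 43, 57, 40, 97]
Step 2: min=40 at 6
  Swap: [9, 40, 64, 64, 43, 57, 65, 97]
Step 3: min=43 at 4
  Swap: [9, 40, 43, 64, 64, 57, 65, 97]

After 3 steps: [9, 40, 43, 64, 64, 57, 65, 97]


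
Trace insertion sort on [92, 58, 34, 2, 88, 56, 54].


Initial: [92, 58, 34, 2, 88, 56, 54]
Insert 58: [58, 92, 34, 2, 88, 56, 54]
Insert 34: [34, 58, 92, 2, 88, 56, 54]
Insert 2: [2, 34, 58, 92, 88, 56, 54]
Insert 88: [2, 34, 58, 88, 92, 56, 54]
Insert 56: [2, 34, 56, 58, 88, 92, 54]
Insert 54: [2, 34, 54, 56, 58, 88, 92]

Sorted: [2, 34, 54, 56, 58, 88, 92]


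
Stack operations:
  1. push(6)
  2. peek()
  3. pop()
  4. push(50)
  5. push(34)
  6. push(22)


push(6) -> [6]
peek()->6
pop()->6, []
push(50) -> [50]
push(34) -> [50, 34]
push(22) -> [50, 34, 22]

Final stack: [50, 34, 22]


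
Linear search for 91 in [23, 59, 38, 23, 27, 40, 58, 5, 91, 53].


i=0: 23!=91
i=1: 59!=91
i=2: 38!=91
i=3: 23!=91
i=4: 27!=91
i=5: 40!=91
i=6: 58!=91
i=7: 5!=91
i=8: 91==91 found!

Found at 8, 9 comps


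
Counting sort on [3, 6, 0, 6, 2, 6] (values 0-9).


Input: [3, 6, 0, 6, 2, 6]
Counts: [1, 0, 1, 1, 0, 0, 3, 0, 0, 0]

Sorted: [0, 2, 3, 6, 6, 6]


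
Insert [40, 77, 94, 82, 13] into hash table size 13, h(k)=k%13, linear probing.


Insert 40: h=1 -> slot 1
Insert 77: h=12 -> slot 12
Insert 94: h=3 -> slot 3
Insert 82: h=4 -> slot 4
Insert 13: h=0 -> slot 0

Table: [13, 40, None, 94, 82, None, None, None, None, None, None, None, 77]


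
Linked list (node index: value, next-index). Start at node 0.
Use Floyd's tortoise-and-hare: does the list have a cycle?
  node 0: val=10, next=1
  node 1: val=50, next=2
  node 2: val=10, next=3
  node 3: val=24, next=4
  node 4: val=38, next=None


Floyd's tortoise (slow, +1) and hare (fast, +2):
  init: slow=0, fast=0
  step 1: slow=1, fast=2
  step 2: slow=2, fast=4
  step 3: fast -> None, no cycle

Cycle: no


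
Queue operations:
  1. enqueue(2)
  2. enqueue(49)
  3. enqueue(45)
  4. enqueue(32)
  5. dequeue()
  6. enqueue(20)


enqueue(2) -> [2]
enqueue(49) -> [2, 49]
enqueue(45) -> [2, 49, 45]
enqueue(32) -> [2, 49, 45, 32]
dequeue()->2, [49, 45, 32]
enqueue(20) -> [49, 45, 32, 20]

Final queue: [49, 45, 32, 20]


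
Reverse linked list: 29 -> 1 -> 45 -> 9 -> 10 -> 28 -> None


Step 1: curr=29, set curr.next=prev(None) | reversed so far: 29
Step 2: curr=1, set curr.next=prev(29) | reversed so far: 1 -> 29
Step 3: curr=45, set curr.next=prev(1) | reversed so far: 45 -> 1 -> 29
Step 4: curr=9, set curr.next=prev(45) | reversed so far: 9 -> 45 -> 1 -> 29
Step 5: curr=10, set curr.next=prev(9) | reversed so far: 10 -> 9 -> 45 -> 1 -> 29
Step 6: curr=28, set curr.next=prev(10) | reversed so far: 28 -> 10 -> 9 -> 45 -> 1 -> 29

28 -> 10 -> 9 -> 45 -> 1 -> 29 -> None


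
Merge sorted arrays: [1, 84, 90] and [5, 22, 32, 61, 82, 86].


Take 1 from A
Take 5 from B
Take 22 from B
Take 32 from B
Take 61 from B
Take 82 from B
Take 84 from A
Take 86 from B

Merged: [1, 5, 22, 32, 61, 82, 84, 86, 90]


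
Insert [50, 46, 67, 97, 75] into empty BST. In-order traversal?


Insert 50: root
Insert 46: L from 50
Insert 67: R from 50
Insert 97: R from 50 -> R from 67
Insert 75: R from 50 -> R from 67 -> L from 97

In-order: [46, 50, 67, 75, 97]


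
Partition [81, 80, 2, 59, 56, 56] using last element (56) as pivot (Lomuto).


Pivot: 56
  2 <= 56: swap -> [2, 80, 81, 59, 56, 56]
  56 <= 56: swap -> [2, 56, 81, 59, 80, 56]
Place pivot at 2: [2, 56, 56, 59, 80, 81]

Partitioned: [2, 56, 56, 59, 80, 81]


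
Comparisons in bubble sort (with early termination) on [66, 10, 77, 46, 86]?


Algorithm: bubble sort (with early termination)
Input: [66, 10, 77, 46, 86]
Sorted: [10, 46, 66, 77, 86]

9


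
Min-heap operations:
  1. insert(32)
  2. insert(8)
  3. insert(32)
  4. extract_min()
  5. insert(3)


insert(32) -> [32]
insert(8) -> [8, 32]
insert(32) -> [8, 32, 32]
extract_min()->8, [32, 32]
insert(3) -> [3, 32, 32]

Final heap: [3, 32, 32]


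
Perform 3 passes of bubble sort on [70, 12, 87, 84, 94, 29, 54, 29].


Initial: [70, 12, 87, 84, 94, 29, 54, 29]
Pass 1: [12, 70, 84, 87, 29, 54, 29, 94] (5 swaps)
Pass 2: [12, 70, 84, 29, 54, 29, 87, 94] (3 swaps)
Pass 3: [12, 70, 29, 54, 29, 84, 87, 94] (3 swaps)

After 3 passes: [12, 70, 29, 54, 29, 84, 87, 94]


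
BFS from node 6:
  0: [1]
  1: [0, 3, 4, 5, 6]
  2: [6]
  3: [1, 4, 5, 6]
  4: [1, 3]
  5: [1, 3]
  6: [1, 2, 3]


Visit 6, enqueue [1, 2, 3]
Visit 1, enqueue [0, 4, 5]
Visit 2, enqueue []
Visit 3, enqueue []
Visit 0, enqueue []
Visit 4, enqueue []
Visit 5, enqueue []

BFS order: [6, 1, 2, 3, 0, 4, 5]


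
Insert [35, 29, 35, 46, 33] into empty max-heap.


Insert 35: [35]
Insert 29: [35, 29]
Insert 35: [35, 29, 35]
Insert 46: [46, 35, 35, 29]
Insert 33: [46, 35, 35, 29, 33]

Final heap: [46, 35, 35, 29, 33]


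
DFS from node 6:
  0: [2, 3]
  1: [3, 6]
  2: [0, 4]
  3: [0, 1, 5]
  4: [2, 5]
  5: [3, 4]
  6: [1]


Visit 6, push [1]
Visit 1, push [3]
Visit 3, push [5, 0]
Visit 0, push [2]
Visit 2, push [4]
Visit 4, push [5]
Visit 5, push []

DFS order: [6, 1, 3, 0, 2, 4, 5]


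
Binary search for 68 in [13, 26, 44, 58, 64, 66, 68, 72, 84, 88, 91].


Step 1: lo=0, hi=10, mid=5, val=66
Step 2: lo=6, hi=10, mid=8, val=84
Step 3: lo=6, hi=7, mid=6, val=68

Found at index 6


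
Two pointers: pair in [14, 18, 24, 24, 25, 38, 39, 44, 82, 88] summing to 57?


lo=0(14)+hi=9(88)=102
lo=0(14)+hi=8(82)=96
lo=0(14)+hi=7(44)=58
lo=0(14)+hi=6(39)=53
lo=1(18)+hi=6(39)=57

Yes: 18+39=57


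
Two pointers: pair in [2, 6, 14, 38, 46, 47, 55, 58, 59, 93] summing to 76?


lo=0(2)+hi=9(93)=95
lo=0(2)+hi=8(59)=61
lo=1(6)+hi=8(59)=65
lo=2(14)+hi=8(59)=73
lo=3(38)+hi=8(59)=97
lo=3(38)+hi=7(58)=96
lo=3(38)+hi=6(55)=93
lo=3(38)+hi=5(47)=85
lo=3(38)+hi=4(46)=84

No pair found


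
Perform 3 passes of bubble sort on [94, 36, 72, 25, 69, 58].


Initial: [94, 36, 72, 25, 69, 58]
Pass 1: [36, 72, 25, 69, 58, 94] (5 swaps)
Pass 2: [36, 25, 69, 58, 72, 94] (3 swaps)
Pass 3: [25, 36, 58, 69, 72, 94] (2 swaps)

After 3 passes: [25, 36, 58, 69, 72, 94]


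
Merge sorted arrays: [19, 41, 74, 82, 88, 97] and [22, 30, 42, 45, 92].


Take 19 from A
Take 22 from B
Take 30 from B
Take 41 from A
Take 42 from B
Take 45 from B
Take 74 from A
Take 82 from A
Take 88 from A
Take 92 from B

Merged: [19, 22, 30, 41, 42, 45, 74, 82, 88, 92, 97]


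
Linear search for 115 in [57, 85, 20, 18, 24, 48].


i=0: 57!=115
i=1: 85!=115
i=2: 20!=115
i=3: 18!=115
i=4: 24!=115
i=5: 48!=115

Not found, 6 comps


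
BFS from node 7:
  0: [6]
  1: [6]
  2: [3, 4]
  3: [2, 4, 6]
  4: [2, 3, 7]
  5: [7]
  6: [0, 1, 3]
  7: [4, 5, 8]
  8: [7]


Visit 7, enqueue [4, 5, 8]
Visit 4, enqueue [2, 3]
Visit 5, enqueue []
Visit 8, enqueue []
Visit 2, enqueue []
Visit 3, enqueue [6]
Visit 6, enqueue [0, 1]
Visit 0, enqueue []
Visit 1, enqueue []

BFS order: [7, 4, 5, 8, 2, 3, 6, 0, 1]


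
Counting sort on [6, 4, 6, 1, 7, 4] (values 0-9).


Input: [6, 4, 6, 1, 7, 4]
Counts: [0, 1, 0, 0, 2, 0, 2, 1, 0, 0]

Sorted: [1, 4, 4, 6, 6, 7]


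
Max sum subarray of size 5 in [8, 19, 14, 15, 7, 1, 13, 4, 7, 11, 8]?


[0:5]: 63
[1:6]: 56
[2:7]: 50
[3:8]: 40
[4:9]: 32
[5:10]: 36
[6:11]: 43

Max: 63 at [0:5]


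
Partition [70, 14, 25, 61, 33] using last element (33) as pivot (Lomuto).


Pivot: 33
  14 <= 33: swap -> [14, 70, 25, 61, 33]
  25 <= 33: swap -> [14, 25, 70, 61, 33]
Place pivot at 2: [14, 25, 33, 61, 70]

Partitioned: [14, 25, 33, 61, 70]


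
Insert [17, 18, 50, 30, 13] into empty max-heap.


Insert 17: [17]
Insert 18: [18, 17]
Insert 50: [50, 17, 18]
Insert 30: [50, 30, 18, 17]
Insert 13: [50, 30, 18, 17, 13]

Final heap: [50, 30, 18, 17, 13]


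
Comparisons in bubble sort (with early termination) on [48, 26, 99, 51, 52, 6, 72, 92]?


Algorithm: bubble sort (with early termination)
Input: [48, 26, 99, 51, 52, 6, 72, 92]
Sorted: [6, 26, 48, 51, 52, 72, 92, 99]

27


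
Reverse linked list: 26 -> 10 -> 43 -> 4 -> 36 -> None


Step 1: curr=26, set curr.next=prev(None) | reversed so far: 26
Step 2: curr=10, set curr.next=prev(26) | reversed so far: 10 -> 26
Step 3: curr=43, set curr.next=prev(10) | reversed so far: 43 -> 10 -> 26
Step 4: curr=4, set curr.next=prev(43) | reversed so far: 4 -> 43 -> 10 -> 26
Step 5: curr=36, set curr.next=prev(4) | reversed so far: 36 -> 4 -> 43 -> 10 -> 26

36 -> 4 -> 43 -> 10 -> 26 -> None


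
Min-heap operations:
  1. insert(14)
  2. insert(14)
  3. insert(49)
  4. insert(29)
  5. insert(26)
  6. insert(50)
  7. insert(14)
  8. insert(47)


insert(14) -> [14]
insert(14) -> [14, 14]
insert(49) -> [14, 14, 49]
insert(29) -> [14, 14, 49, 29]
insert(26) -> [14, 14, 49, 29, 26]
insert(50) -> [14, 14, 49, 29, 26, 50]
insert(14) -> [14, 14, 14, 29, 26, 50, 49]
insert(47) -> [14, 14, 14, 29, 26, 50, 49, 47]

Final heap: [14, 14, 14, 29, 26, 50, 49, 47]


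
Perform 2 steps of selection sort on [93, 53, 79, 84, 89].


Initial: [93, 53, 79, 84, 89]
Step 1: min=53 at 1
  Swap: [53, 93, 79, 84, 89]
Step 2: min=79 at 2
  Swap: [53, 79, 93, 84, 89]

After 2 steps: [53, 79, 93, 84, 89]


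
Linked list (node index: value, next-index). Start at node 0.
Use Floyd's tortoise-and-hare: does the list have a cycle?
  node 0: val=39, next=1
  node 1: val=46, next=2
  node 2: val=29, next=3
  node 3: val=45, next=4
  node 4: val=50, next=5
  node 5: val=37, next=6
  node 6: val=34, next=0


Floyd's tortoise (slow, +1) and hare (fast, +2):
  init: slow=0, fast=0
  step 1: slow=1, fast=2
  step 2: slow=2, fast=4
  step 3: slow=3, fast=6
  step 4: slow=4, fast=1
  step 5: slow=5, fast=3
  step 6: slow=6, fast=5
  step 7: slow=0, fast=0
  slow == fast at node 0: cycle detected

Cycle: yes


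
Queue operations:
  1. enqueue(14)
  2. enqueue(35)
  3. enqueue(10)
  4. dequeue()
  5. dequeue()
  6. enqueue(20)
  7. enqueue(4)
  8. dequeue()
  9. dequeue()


enqueue(14) -> [14]
enqueue(35) -> [14, 35]
enqueue(10) -> [14, 35, 10]
dequeue()->14, [35, 10]
dequeue()->35, [10]
enqueue(20) -> [10, 20]
enqueue(4) -> [10, 20, 4]
dequeue()->10, [20, 4]
dequeue()->20, [4]

Final queue: [4]


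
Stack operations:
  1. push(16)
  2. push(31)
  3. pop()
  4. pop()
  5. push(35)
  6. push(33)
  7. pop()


push(16) -> [16]
push(31) -> [16, 31]
pop()->31, [16]
pop()->16, []
push(35) -> [35]
push(33) -> [35, 33]
pop()->33, [35]

Final stack: [35]


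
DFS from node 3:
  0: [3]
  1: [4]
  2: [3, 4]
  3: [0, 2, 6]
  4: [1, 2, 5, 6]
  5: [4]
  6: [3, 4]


Visit 3, push [6, 2, 0]
Visit 0, push []
Visit 2, push [4]
Visit 4, push [6, 5, 1]
Visit 1, push []
Visit 5, push []
Visit 6, push []

DFS order: [3, 0, 2, 4, 1, 5, 6]


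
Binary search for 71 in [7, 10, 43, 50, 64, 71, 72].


Step 1: lo=0, hi=6, mid=3, val=50
Step 2: lo=4, hi=6, mid=5, val=71

Found at index 5


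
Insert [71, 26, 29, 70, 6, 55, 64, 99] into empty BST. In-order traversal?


Insert 71: root
Insert 26: L from 71
Insert 29: L from 71 -> R from 26
Insert 70: L from 71 -> R from 26 -> R from 29
Insert 6: L from 71 -> L from 26
Insert 55: L from 71 -> R from 26 -> R from 29 -> L from 70
Insert 64: L from 71 -> R from 26 -> R from 29 -> L from 70 -> R from 55
Insert 99: R from 71

In-order: [6, 26, 29, 55, 64, 70, 71, 99]


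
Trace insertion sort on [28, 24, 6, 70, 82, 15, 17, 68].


Initial: [28, 24, 6, 70, 82, 15, 17, 68]
Insert 24: [24, 28, 6, 70, 82, 15, 17, 68]
Insert 6: [6, 24, 28, 70, 82, 15, 17, 68]
Insert 70: [6, 24, 28, 70, 82, 15, 17, 68]
Insert 82: [6, 24, 28, 70, 82, 15, 17, 68]
Insert 15: [6, 15, 24, 28, 70, 82, 17, 68]
Insert 17: [6, 15, 17, 24, 28, 70, 82, 68]
Insert 68: [6, 15, 17, 24, 28, 68, 70, 82]

Sorted: [6, 15, 17, 24, 28, 68, 70, 82]


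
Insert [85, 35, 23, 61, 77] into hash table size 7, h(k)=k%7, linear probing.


Insert 85: h=1 -> slot 1
Insert 35: h=0 -> slot 0
Insert 23: h=2 -> slot 2
Insert 61: h=5 -> slot 5
Insert 77: h=0, 3 probes -> slot 3

Table: [35, 85, 23, 77, None, 61, None]


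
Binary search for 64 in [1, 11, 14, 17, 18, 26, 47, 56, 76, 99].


Step 1: lo=0, hi=9, mid=4, val=18
Step 2: lo=5, hi=9, mid=7, val=56
Step 3: lo=8, hi=9, mid=8, val=76

Not found


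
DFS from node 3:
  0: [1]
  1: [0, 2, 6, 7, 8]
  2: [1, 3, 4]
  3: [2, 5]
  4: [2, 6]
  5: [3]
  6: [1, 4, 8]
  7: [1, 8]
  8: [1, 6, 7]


Visit 3, push [5, 2]
Visit 2, push [4, 1]
Visit 1, push [8, 7, 6, 0]
Visit 0, push []
Visit 6, push [8, 4]
Visit 4, push []
Visit 8, push [7]
Visit 7, push []
Visit 5, push []

DFS order: [3, 2, 1, 0, 6, 4, 8, 7, 5]


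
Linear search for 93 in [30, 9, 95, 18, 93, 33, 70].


i=0: 30!=93
i=1: 9!=93
i=2: 95!=93
i=3: 18!=93
i=4: 93==93 found!

Found at 4, 5 comps


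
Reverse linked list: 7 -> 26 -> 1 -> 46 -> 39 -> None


Step 1: curr=7, set curr.next=prev(None) | reversed so far: 7
Step 2: curr=26, set curr.next=prev(7) | reversed so far: 26 -> 7
Step 3: curr=1, set curr.next=prev(26) | reversed so far: 1 -> 26 -> 7
Step 4: curr=46, set curr.next=prev(1) | reversed so far: 46 -> 1 -> 26 -> 7
Step 5: curr=39, set curr.next=prev(46) | reversed so far: 39 -> 46 -> 1 -> 26 -> 7

39 -> 46 -> 1 -> 26 -> 7 -> None


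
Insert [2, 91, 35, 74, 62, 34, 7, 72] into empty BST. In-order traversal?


Insert 2: root
Insert 91: R from 2
Insert 35: R from 2 -> L from 91
Insert 74: R from 2 -> L from 91 -> R from 35
Insert 62: R from 2 -> L from 91 -> R from 35 -> L from 74
Insert 34: R from 2 -> L from 91 -> L from 35
Insert 7: R from 2 -> L from 91 -> L from 35 -> L from 34
Insert 72: R from 2 -> L from 91 -> R from 35 -> L from 74 -> R from 62

In-order: [2, 7, 34, 35, 62, 72, 74, 91]


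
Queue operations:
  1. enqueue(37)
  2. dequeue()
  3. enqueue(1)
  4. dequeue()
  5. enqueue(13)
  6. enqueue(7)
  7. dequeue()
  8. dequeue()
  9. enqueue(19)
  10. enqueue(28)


enqueue(37) -> [37]
dequeue()->37, []
enqueue(1) -> [1]
dequeue()->1, []
enqueue(13) -> [13]
enqueue(7) -> [13, 7]
dequeue()->13, [7]
dequeue()->7, []
enqueue(19) -> [19]
enqueue(28) -> [19, 28]

Final queue: [19, 28]


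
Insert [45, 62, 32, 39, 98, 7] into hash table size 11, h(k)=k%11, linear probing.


Insert 45: h=1 -> slot 1
Insert 62: h=7 -> slot 7
Insert 32: h=10 -> slot 10
Insert 39: h=6 -> slot 6
Insert 98: h=10, 1 probes -> slot 0
Insert 7: h=7, 1 probes -> slot 8

Table: [98, 45, None, None, None, None, 39, 62, 7, None, 32]


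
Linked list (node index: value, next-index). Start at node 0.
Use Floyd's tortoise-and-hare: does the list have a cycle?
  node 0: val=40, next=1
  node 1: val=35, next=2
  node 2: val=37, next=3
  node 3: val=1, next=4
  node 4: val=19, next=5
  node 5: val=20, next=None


Floyd's tortoise (slow, +1) and hare (fast, +2):
  init: slow=0, fast=0
  step 1: slow=1, fast=2
  step 2: slow=2, fast=4
  step 3: fast 4->5->None, no cycle

Cycle: no


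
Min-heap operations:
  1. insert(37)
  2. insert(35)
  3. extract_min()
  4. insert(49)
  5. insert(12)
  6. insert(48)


insert(37) -> [37]
insert(35) -> [35, 37]
extract_min()->35, [37]
insert(49) -> [37, 49]
insert(12) -> [12, 49, 37]
insert(48) -> [12, 48, 37, 49]

Final heap: [12, 48, 37, 49]


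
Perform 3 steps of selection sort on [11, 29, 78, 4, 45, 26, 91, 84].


Initial: [11, 29, 78, 4, 45, 26, 91, 84]
Step 1: min=4 at 3
  Swap: [4, 29, 78, 11, 45, 26, 91, 84]
Step 2: min=11 at 3
  Swap: [4, 11, 78, 29, 45, 26, 91, 84]
Step 3: min=26 at 5
  Swap: [4, 11, 26, 29, 45, 78, 91, 84]

After 3 steps: [4, 11, 26, 29, 45, 78, 91, 84]


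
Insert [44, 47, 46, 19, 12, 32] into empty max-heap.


Insert 44: [44]
Insert 47: [47, 44]
Insert 46: [47, 44, 46]
Insert 19: [47, 44, 46, 19]
Insert 12: [47, 44, 46, 19, 12]
Insert 32: [47, 44, 46, 19, 12, 32]

Final heap: [47, 44, 46, 19, 12, 32]


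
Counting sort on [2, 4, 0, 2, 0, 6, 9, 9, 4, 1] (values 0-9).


Input: [2, 4, 0, 2, 0, 6, 9, 9, 4, 1]
Counts: [2, 1, 2, 0, 2, 0, 1, 0, 0, 2]

Sorted: [0, 0, 1, 2, 2, 4, 4, 6, 9, 9]


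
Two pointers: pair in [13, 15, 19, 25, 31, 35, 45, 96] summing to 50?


lo=0(13)+hi=7(96)=109
lo=0(13)+hi=6(45)=58
lo=0(13)+hi=5(35)=48
lo=1(15)+hi=5(35)=50

Yes: 15+35=50


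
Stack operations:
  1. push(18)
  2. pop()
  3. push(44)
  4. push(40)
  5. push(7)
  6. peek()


push(18) -> [18]
pop()->18, []
push(44) -> [44]
push(40) -> [44, 40]
push(7) -> [44, 40, 7]
peek()->7

Final stack: [44, 40, 7]


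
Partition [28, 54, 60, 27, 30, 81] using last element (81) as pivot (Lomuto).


Pivot: 81
  28 <= 81: advance i (no swap)
  54 <= 81: advance i (no swap)
  60 <= 81: advance i (no swap)
  27 <= 81: advance i (no swap)
  30 <= 81: advance i (no swap)
Place pivot at 5: [28, 54, 60, 27, 30, 81]

Partitioned: [28, 54, 60, 27, 30, 81]


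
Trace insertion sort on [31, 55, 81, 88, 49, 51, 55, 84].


Initial: [31, 55, 81, 88, 49, 51, 55, 84]
Insert 55: [31, 55, 81, 88, 49, 51, 55, 84]
Insert 81: [31, 55, 81, 88, 49, 51, 55, 84]
Insert 88: [31, 55, 81, 88, 49, 51, 55, 84]
Insert 49: [31, 49, 55, 81, 88, 51, 55, 84]
Insert 51: [31, 49, 51, 55, 81, 88, 55, 84]
Insert 55: [31, 49, 51, 55, 55, 81, 88, 84]
Insert 84: [31, 49, 51, 55, 55, 81, 84, 88]

Sorted: [31, 49, 51, 55, 55, 81, 84, 88]


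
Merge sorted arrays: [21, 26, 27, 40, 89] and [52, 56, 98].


Take 21 from A
Take 26 from A
Take 27 from A
Take 40 from A
Take 52 from B
Take 56 from B
Take 89 from A

Merged: [21, 26, 27, 40, 52, 56, 89, 98]


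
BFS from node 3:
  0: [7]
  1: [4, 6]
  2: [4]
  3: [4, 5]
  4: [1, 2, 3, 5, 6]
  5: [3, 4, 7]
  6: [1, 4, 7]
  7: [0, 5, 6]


Visit 3, enqueue [4, 5]
Visit 4, enqueue [1, 2, 6]
Visit 5, enqueue [7]
Visit 1, enqueue []
Visit 2, enqueue []
Visit 6, enqueue []
Visit 7, enqueue [0]
Visit 0, enqueue []

BFS order: [3, 4, 5, 1, 2, 6, 7, 0]


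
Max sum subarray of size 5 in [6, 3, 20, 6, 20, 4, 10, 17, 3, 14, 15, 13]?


[0:5]: 55
[1:6]: 53
[2:7]: 60
[3:8]: 57
[4:9]: 54
[5:10]: 48
[6:11]: 59
[7:12]: 62

Max: 62 at [7:12]


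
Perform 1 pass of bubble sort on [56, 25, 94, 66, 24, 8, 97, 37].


Initial: [56, 25, 94, 66, 24, 8, 97, 37]
Pass 1: [25, 56, 66, 24, 8, 94, 37, 97] (5 swaps)

After 1 pass: [25, 56, 66, 24, 8, 94, 37, 97]


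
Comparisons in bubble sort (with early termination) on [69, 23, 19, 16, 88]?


Algorithm: bubble sort (with early termination)
Input: [69, 23, 19, 16, 88]
Sorted: [16, 19, 23, 69, 88]

10


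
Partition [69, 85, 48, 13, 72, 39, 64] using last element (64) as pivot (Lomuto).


Pivot: 64
  48 <= 64: swap -> [48, 85, 69, 13, 72, 39, 64]
  13 <= 64: swap -> [48, 13, 69, 85, 72, 39, 64]
  39 <= 64: swap -> [48, 13, 39, 85, 72, 69, 64]
Place pivot at 3: [48, 13, 39, 64, 72, 69, 85]

Partitioned: [48, 13, 39, 64, 72, 69, 85]


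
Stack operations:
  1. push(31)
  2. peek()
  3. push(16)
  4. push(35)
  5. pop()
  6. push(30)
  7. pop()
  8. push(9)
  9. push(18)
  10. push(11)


push(31) -> [31]
peek()->31
push(16) -> [31, 16]
push(35) -> [31, 16, 35]
pop()->35, [31, 16]
push(30) -> [31, 16, 30]
pop()->30, [31, 16]
push(9) -> [31, 16, 9]
push(18) -> [31, 16, 9, 18]
push(11) -> [31, 16, 9, 18, 11]

Final stack: [31, 16, 9, 18, 11]


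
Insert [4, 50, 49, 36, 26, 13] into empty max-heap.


Insert 4: [4]
Insert 50: [50, 4]
Insert 49: [50, 4, 49]
Insert 36: [50, 36, 49, 4]
Insert 26: [50, 36, 49, 4, 26]
Insert 13: [50, 36, 49, 4, 26, 13]

Final heap: [50, 36, 49, 4, 26, 13]


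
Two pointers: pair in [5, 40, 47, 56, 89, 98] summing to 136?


lo=0(5)+hi=5(98)=103
lo=1(40)+hi=5(98)=138
lo=1(40)+hi=4(89)=129
lo=2(47)+hi=4(89)=136

Yes: 47+89=136


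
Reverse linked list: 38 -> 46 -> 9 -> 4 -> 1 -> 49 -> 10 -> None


Step 1: curr=38, set curr.next=prev(None) | reversed so far: 38
Step 2: curr=46, set curr.next=prev(38) | reversed so far: 46 -> 38
Step 3: curr=9, set curr.next=prev(46) | reversed so far: 9 -> 46 -> 38
Step 4: curr=4, set curr.next=prev(9) | reversed so far: 4 -> 9 -> 46 -> 38
Step 5: curr=1, set curr.next=prev(4) | reversed so far: 1 -> 4 -> 9 -> 46 -> 38
Step 6: curr=49, set curr.next=prev(1) | reversed so far: 49 -> 1 -> 4 -> 9 -> 46 -> 38
Step 7: curr=10, set curr.next=prev(49) | reversed so far: 10 -> 49 -> 1 -> 4 -> 9 -> 46 -> 38

10 -> 49 -> 1 -> 4 -> 9 -> 46 -> 38 -> None


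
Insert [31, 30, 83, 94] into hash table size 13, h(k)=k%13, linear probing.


Insert 31: h=5 -> slot 5
Insert 30: h=4 -> slot 4
Insert 83: h=5, 1 probes -> slot 6
Insert 94: h=3 -> slot 3

Table: [None, None, None, 94, 30, 31, 83, None, None, None, None, None, None]


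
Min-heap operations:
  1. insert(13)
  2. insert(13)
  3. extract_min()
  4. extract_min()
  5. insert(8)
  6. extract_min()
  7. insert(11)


insert(13) -> [13]
insert(13) -> [13, 13]
extract_min()->13, [13]
extract_min()->13, []
insert(8) -> [8]
extract_min()->8, []
insert(11) -> [11]

Final heap: [11]


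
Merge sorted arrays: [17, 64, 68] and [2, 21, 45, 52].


Take 2 from B
Take 17 from A
Take 21 from B
Take 45 from B
Take 52 from B

Merged: [2, 17, 21, 45, 52, 64, 68]


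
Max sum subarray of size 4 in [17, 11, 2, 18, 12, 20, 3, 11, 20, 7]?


[0:4]: 48
[1:5]: 43
[2:6]: 52
[3:7]: 53
[4:8]: 46
[5:9]: 54
[6:10]: 41

Max: 54 at [5:9]


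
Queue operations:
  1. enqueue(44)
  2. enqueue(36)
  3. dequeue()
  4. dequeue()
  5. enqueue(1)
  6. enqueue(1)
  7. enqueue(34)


enqueue(44) -> [44]
enqueue(36) -> [44, 36]
dequeue()->44, [36]
dequeue()->36, []
enqueue(1) -> [1]
enqueue(1) -> [1, 1]
enqueue(34) -> [1, 1, 34]

Final queue: [1, 1, 34]


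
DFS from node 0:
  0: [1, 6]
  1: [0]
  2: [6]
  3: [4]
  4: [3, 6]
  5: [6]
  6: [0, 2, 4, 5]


Visit 0, push [6, 1]
Visit 1, push []
Visit 6, push [5, 4, 2]
Visit 2, push []
Visit 4, push [3]
Visit 3, push []
Visit 5, push []

DFS order: [0, 1, 6, 2, 4, 3, 5]


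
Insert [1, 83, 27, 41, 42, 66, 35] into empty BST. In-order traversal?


Insert 1: root
Insert 83: R from 1
Insert 27: R from 1 -> L from 83
Insert 41: R from 1 -> L from 83 -> R from 27
Insert 42: R from 1 -> L from 83 -> R from 27 -> R from 41
Insert 66: R from 1 -> L from 83 -> R from 27 -> R from 41 -> R from 42
Insert 35: R from 1 -> L from 83 -> R from 27 -> L from 41

In-order: [1, 27, 35, 41, 42, 66, 83]


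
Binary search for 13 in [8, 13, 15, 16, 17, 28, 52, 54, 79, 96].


Step 1: lo=0, hi=9, mid=4, val=17
Step 2: lo=0, hi=3, mid=1, val=13

Found at index 1


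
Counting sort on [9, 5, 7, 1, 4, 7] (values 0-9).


Input: [9, 5, 7, 1, 4, 7]
Counts: [0, 1, 0, 0, 1, 1, 0, 2, 0, 1]

Sorted: [1, 4, 5, 7, 7, 9]


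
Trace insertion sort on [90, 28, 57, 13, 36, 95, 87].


Initial: [90, 28, 57, 13, 36, 95, 87]
Insert 28: [28, 90, 57, 13, 36, 95, 87]
Insert 57: [28, 57, 90, 13, 36, 95, 87]
Insert 13: [13, 28, 57, 90, 36, 95, 87]
Insert 36: [13, 28, 36, 57, 90, 95, 87]
Insert 95: [13, 28, 36, 57, 90, 95, 87]
Insert 87: [13, 28, 36, 57, 87, 90, 95]

Sorted: [13, 28, 36, 57, 87, 90, 95]


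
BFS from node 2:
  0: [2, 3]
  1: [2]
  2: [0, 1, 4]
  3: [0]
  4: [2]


Visit 2, enqueue [0, 1, 4]
Visit 0, enqueue [3]
Visit 1, enqueue []
Visit 4, enqueue []
Visit 3, enqueue []

BFS order: [2, 0, 1, 4, 3]


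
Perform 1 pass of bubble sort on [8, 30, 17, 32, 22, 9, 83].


Initial: [8, 30, 17, 32, 22, 9, 83]
Pass 1: [8, 17, 30, 22, 9, 32, 83] (3 swaps)

After 1 pass: [8, 17, 30, 22, 9, 32, 83]


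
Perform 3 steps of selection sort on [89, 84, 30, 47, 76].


Initial: [89, 84, 30, 47, 76]
Step 1: min=30 at 2
  Swap: [30, 84, 89, 47, 76]
Step 2: min=47 at 3
  Swap: [30, 47, 89, 84, 76]
Step 3: min=76 at 4
  Swap: [30, 47, 76, 84, 89]

After 3 steps: [30, 47, 76, 84, 89]


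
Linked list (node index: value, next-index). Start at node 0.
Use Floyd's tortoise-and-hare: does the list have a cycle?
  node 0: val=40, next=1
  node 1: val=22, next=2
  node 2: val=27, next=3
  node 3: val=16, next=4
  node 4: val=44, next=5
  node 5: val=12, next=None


Floyd's tortoise (slow, +1) and hare (fast, +2):
  init: slow=0, fast=0
  step 1: slow=1, fast=2
  step 2: slow=2, fast=4
  step 3: fast 4->5->None, no cycle

Cycle: no
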